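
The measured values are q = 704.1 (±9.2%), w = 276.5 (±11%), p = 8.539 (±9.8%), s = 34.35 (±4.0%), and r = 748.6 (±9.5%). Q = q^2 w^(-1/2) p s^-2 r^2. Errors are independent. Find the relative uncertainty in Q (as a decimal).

0.298

Q is a product of powers, so relative uncertainties combine in quadrature:
  (2·δq/q)² = (2×0.0920)² = 0.0339;  (−½·δw/w)² = (-0.5×0.110)² = 0.00302;  (1·δp/p)² = (1×0.0980)² = 0.00960;  (-2·δs/s)² = (-2×0.0400)² = 0.00640;  (2·δr/r)² = (2×0.0950)² = 0.0361
δQ/Q = √(0.0890) = 0.298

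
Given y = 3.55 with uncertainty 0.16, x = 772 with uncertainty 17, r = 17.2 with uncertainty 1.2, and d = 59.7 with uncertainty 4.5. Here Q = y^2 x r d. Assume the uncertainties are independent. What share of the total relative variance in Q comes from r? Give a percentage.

25.4%

(δQ/Q)² = (2·δy/y)² + (1·δx/x)² + (1·δr/r)² + (1·δd/d)²
  y term: (2×0.0451)² = 0.00813
  x term: (1×0.0220)² = 0.000485
  r term: (1×0.0698)² = 0.00487
  d term: (1×0.0754)² = 0.00568
Total = 0.0192. Share from r = 0.00487/0.0192 = 0.254.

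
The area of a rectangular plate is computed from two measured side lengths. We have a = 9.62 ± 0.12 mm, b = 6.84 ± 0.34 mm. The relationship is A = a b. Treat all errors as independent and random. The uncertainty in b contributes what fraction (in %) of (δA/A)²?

(δA/A)² = (1·δa/a)² + (1·δb/b)²
  a term: (1×0.0125)² = 0.000156
  b term: (1×0.0497)² = 0.00247
Total = 0.00263. Share from b = 0.00247/0.00263 = 0.941.

94.1%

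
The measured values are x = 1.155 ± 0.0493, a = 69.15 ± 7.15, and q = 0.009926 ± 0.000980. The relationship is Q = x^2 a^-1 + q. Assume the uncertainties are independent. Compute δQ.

Let p = x^2·a^-1 = 0.01929. δp/p = √((2·δx/x)² + (-1·δa/a)²) = √(0.00729 + 0.0107) = 0.134, so δp = 0.00259.
Q = p + q: δQ = √(δp² + δq²) = √(6.69e-06 + 9.6e-07) = 0.00277

0.00277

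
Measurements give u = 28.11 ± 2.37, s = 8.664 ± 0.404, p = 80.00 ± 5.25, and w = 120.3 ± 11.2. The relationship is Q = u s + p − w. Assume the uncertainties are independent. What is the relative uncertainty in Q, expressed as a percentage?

Let h = u·s = 243.5. δh/h = √((1·δu/u)² + (1·δs/s)²) = √(0.00711 + 0.00217) = 0.0963, so δh = 23.5.
Q = h + p − w: δQ = √(δh² + δp² + δw²) = √(551 + 27.6 + 125) = 26.5
Q = 203.2, so δQ/Q = 26.5/203.2 = 0.131.

13.1%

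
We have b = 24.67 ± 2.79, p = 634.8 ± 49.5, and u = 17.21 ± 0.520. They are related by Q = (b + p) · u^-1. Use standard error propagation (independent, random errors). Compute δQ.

3.10

Let w = b + p = 659.5. δw = √(δb² + δp²) = √(7.78 + 2450) = 49.6, so δw/w = 0.0752.
Q is then a monomial in w, u:
δQ/Q = √((δw/w)² + (-1·δu/u)²) = √(0.00565 + 0.000913) = 0.0810
Q = 38.32, so δQ = 0.0810 × 38.32 = 3.10.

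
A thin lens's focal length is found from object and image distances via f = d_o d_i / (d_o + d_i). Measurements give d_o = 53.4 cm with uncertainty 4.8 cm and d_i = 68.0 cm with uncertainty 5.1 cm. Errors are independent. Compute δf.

1.80 cm

∂f/∂d_o = (d_i/(d_o+d_i))² = 0.314;  ∂f/∂d_i = (d_o/(d_o+d_i))² = 0.193
δf = √((∂f/∂d_o · δd_o)² + (∂f/∂d_i · δd_i)²) = √(2.27 + 0.974) = 1.80 cm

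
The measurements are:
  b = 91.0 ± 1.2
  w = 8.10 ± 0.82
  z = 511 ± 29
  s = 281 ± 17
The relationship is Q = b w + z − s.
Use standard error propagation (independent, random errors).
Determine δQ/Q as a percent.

Let p = b·w = 737. δp/p = √((1·δb/b)² + (1·δw/w)²) = √(0.000174 + 0.0102) = 0.102, so δp = 75.3.
Q = p + z − s: δQ = √(δp² + δz² + δs²) = √(5660 + 841 + 289) = 82.4
Q = 967, so δQ/Q = 82.4/967 = 0.0852.

8.52%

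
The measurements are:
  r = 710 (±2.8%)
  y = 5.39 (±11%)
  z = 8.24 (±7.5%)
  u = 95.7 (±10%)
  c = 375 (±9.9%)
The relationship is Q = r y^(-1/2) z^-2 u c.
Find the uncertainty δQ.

34700

Products/powers → add relative errors in quadrature, weighted by exponent:
  (1·δr/r)² = (1×0.0280)² = 0.000784;  (−½·δy/y)² = (-0.5×0.110)² = 0.00302;  (-2·δz/z)² = (-2×0.0750)² = 0.0225;  (1·δu/u)² = (1×0.100)² = 0.0100;  (1·δc/c)² = (1×0.0990)² = 0.00980
δQ/Q = √(0.0461) = 0.215
Q = 1.62e+05, so δQ = 0.215 × 1.62e+05 = 34700.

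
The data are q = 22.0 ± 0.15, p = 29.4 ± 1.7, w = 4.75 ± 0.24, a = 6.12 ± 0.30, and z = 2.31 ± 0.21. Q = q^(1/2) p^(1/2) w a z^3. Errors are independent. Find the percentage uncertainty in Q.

28.3%

Since Q is a product/quotient, work with relative uncertainties:
  (½·δq/q)² = (0.5×0.00682)² = 1.16e-05;  (½·δp/p)² = (0.5×0.0578)² = 0.000836;  (1·δw/w)² = (1×0.0505)² = 0.00255;  (1·δa/a)² = (1×0.0490)² = 0.00240;  (3·δz/z)² = (3×0.0909)² = 0.0744
δQ/Q = √(0.0802) = 0.283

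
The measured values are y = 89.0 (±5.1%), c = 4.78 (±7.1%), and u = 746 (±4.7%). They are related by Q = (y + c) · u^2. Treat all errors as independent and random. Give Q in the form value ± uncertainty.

(5.22 ± 0.552) × 10^7

Let w = y + c = 93.8. δw = √(δy² + δc²) = √(20.6 + 0.115) = 4.55, so δw/w = 0.0485.
Q is then a monomial in w, u:
δQ/Q = √((δw/w)² + (2·δu/u)²) = √(0.00236 + 0.00884) = 0.106
Q = 5.22e+07, so δQ = 0.106 × 5.22e+07 = 5.52e+06.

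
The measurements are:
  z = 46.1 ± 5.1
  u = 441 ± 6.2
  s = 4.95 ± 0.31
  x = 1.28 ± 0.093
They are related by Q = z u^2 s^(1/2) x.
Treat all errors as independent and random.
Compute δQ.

3.55e+06

Q is a product of powers, so relative uncertainties combine in quadrature:
  (1·δz/z)² = (1×0.111)² = 0.0122;  (2·δu/u)² = (2×0.0141)² = 0.000791;  (½·δs/s)² = (0.5×0.0626)² = 0.000981;  (1·δx/x)² = (1×0.0727)² = 0.00528
δQ/Q = √(0.0193) = 0.139
Q = 2.55e+07, so δQ = 0.139 × 2.55e+07 = 3.55e+06.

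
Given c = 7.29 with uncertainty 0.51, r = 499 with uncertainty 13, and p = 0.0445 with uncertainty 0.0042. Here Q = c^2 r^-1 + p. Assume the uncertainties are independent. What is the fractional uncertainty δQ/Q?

Let w = c^2·r^-1 = 0.107. δw/w = √((2·δc/c)² + (-1·δr/r)²) = √(0.0196 + 0.000679) = 0.142, so δw = 0.0152.
Q = w + p: δQ = √(δw² + δp²) = √(0.000230 + 1.76e-05) = 0.0157
Q = 0.151, so δQ/Q = 0.0157/0.151 = 0.104.

0.104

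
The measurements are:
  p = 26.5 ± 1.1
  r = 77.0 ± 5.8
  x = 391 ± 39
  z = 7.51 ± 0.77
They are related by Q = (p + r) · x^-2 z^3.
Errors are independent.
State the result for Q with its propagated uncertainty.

Let u = p + r = 104. δu = √(δp² + δr²) = √(1.21 + 33.6) = 5.90, so δu/u = 0.0570.
Q is then a monomial in u, x, z:
δQ/Q = √((δu/u)² + (-2·δx/x)² + (3·δz/z)²) = √(0.00325 + 0.0398 + 0.0946) = 0.371
Q = 0.287, so δQ = 0.371 × 0.287 = 0.106.

0.287 ± 0.106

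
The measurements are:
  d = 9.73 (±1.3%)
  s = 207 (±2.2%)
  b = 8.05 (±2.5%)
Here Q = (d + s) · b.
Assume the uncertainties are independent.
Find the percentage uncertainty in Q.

Let u = d + s = 217. δu = √(δd² + δs²) = √(0.0160 + 20.7) = 4.56, so δu/u = 0.0210.
Q is then a monomial in u, b:
δQ/Q = √((δu/u)² + (1·δb/b)²) = √(0.000442 + 0.000625) = 0.0327

3.27%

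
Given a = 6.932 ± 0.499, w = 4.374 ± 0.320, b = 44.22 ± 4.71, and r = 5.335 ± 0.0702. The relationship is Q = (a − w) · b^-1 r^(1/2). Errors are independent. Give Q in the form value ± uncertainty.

0.1336 ± 0.0341

Let u = a − w = 2.558. δu = √(δa² + δw²) = √(0.249 + 0.102) = 0.593, so δu/u = 0.232.
Q is then a monomial in u, b, r:
δQ/Q = √((δu/u)² + (-1·δb/b)² + (½·δr/r)²) = √(0.0537 + 0.0113 + 4.33e-05) = 0.255
Q = 0.1336, so δQ = 0.255 × 0.1336 = 0.0341.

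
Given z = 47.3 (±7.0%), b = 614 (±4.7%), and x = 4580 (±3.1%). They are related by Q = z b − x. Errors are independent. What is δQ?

Let p = z·b = 29000. δp/p = √((1·δz/z)² + (1·δb/b)²) = √(0.00490 + 0.00221) = 0.0843, so δp = 2450.
Q = p − x: δQ = √(δp² + δx²) = √(6e+06 + 20200) = 2450

2450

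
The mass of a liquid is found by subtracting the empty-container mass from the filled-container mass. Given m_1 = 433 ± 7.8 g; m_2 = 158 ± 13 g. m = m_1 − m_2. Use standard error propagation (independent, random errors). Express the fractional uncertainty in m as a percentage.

5.51%

Each term contributes (cᵢ δxᵢ)² to (δm)²:
  (δm_1)² = 60.8;  (δm_2)² = 169
δm = √(230) = 15.2 g
m = 275 g, so δm/m = 15.2/275 = 0.0551.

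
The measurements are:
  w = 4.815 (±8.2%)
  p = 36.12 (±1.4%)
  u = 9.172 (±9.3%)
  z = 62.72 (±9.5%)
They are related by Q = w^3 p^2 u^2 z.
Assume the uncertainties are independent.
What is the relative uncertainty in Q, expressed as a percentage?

For a monomial Q ∝ w^3, p^2, u^2, z, fractional errors add in quadrature:
  (3·δw/w)² = (3×0.0820)² = 0.0605;  (2·δp/p)² = (2×0.0140)² = 0.000784;  (2·δu/u)² = (2×0.0930)² = 0.0346;  (1·δz/z)² = (1×0.0950)² = 0.00903
δQ/Q = √(0.105) = 0.324

32.4%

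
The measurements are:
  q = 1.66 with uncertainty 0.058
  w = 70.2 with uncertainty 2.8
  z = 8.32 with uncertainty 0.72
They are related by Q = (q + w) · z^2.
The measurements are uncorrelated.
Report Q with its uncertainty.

Let u = q + w = 71.9. δu = √(δq² + δw²) = √(0.00336 + 7.84) = 2.80, so δu/u = 0.0390.
Q is then a monomial in u, z:
δQ/Q = √((δu/u)² + (2·δz/z)²) = √(0.00152 + 0.0300) = 0.177
Q = 4970, so δQ = 0.177 × 4970 = 882.

4970 ± 882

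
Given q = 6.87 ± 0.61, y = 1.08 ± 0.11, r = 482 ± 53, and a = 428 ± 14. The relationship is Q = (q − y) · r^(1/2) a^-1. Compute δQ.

Let u = q − y = 5.79. δu = √(δq² + δy²) = √(0.372 + 0.0121) = 0.620, so δu/u = 0.107.
Q is then a monomial in u, r, a:
δQ/Q = √((δu/u)² + (½·δr/r)² + (-1·δa/a)²) = √(0.0115 + 0.00302 + 0.00107) = 0.125
Q = 0.297, so δQ = 0.125 × 0.297 = 0.0370.

0.0370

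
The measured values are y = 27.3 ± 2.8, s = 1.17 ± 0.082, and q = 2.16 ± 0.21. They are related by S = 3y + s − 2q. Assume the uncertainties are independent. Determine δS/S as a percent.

Sums and differences: (δS)² = Σ (cᵢ δxᵢ)².
  (3·δy)² = 70.6;  (δs)² = 0.00672;  (2·δq)² = 0.176
δS = √(70.7) = 8.41
S = 78.8, so δS/S = 8.41/78.8 = 0.107.

10.7%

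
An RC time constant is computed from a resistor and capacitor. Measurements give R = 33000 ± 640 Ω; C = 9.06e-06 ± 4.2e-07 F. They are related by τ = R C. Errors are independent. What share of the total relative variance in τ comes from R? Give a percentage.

14.9%

(δτ/τ)² = (1·δR/R)² + (1·δC/C)²
  R term: (1×0.0194)² = 0.000376
  C term: (1×0.0464)² = 0.00215
Total = 0.00253. Share from R = 0.000376/0.00253 = 0.149.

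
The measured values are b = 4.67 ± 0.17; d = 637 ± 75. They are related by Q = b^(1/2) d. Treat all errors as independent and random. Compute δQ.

164

Since Q is a product/quotient, work with relative uncertainties:
  (½·δb/b)² = (0.5×0.0364)² = 0.000331;  (1·δd/d)² = (1×0.118)² = 0.0139
δQ/Q = √(0.0142) = 0.119
Q = 1380, so δQ = 0.119 × 1380 = 164.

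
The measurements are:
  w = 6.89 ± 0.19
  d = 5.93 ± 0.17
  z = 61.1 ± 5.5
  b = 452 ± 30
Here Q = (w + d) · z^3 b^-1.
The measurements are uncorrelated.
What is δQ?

Let u = w + d = 12.8. δu = √(δw² + δd²) = √(0.0361 + 0.0289) = 0.255, so δu/u = 0.0199.
Q is then a monomial in u, z, b:
δQ/Q = √((δu/u)² + (3·δz/z)² + (-1·δb/b)²) = √(0.000395 + 0.0729 + 0.00441) = 0.279
Q = 6470, so δQ = 0.279 × 6470 = 1800.

1800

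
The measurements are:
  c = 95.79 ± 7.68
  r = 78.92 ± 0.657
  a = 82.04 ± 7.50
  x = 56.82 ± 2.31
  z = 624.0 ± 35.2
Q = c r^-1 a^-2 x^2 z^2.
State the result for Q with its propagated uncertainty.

For a monomial Q ∝ c, r^-1, a^-2, x^2, z^2, fractional errors add in quadrature:
  (1·δc/c)² = (1×0.0802)² = 0.00643;  (-1·δr/r)² = (-1×0.00832)² = 6.93e-05;  (-2·δa/a)² = (-2×0.0914)² = 0.0334;  (2·δx/x)² = (2×0.0407)² = 0.00661;  (2·δz/z)² = (2×0.0564)² = 0.0127
δQ/Q = √(0.0593) = 0.243
Q = 226700, so δQ = 0.243 × 226700 = 55200.

226700 ± 55200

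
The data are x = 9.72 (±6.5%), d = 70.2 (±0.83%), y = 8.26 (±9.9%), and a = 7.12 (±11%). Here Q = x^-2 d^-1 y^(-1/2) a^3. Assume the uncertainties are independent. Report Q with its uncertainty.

Products/powers → add relative errors in quadrature, weighted by exponent:
  (-2·δx/x)² = (-2×0.0650)² = 0.0169;  (-1·δd/d)² = (-1×0.00830)² = 6.89e-05;  (−½·δy/y)² = (-0.5×0.0990)² = 0.00245;  (3·δa/a)² = (3×0.110)² = 0.109
δQ/Q = √(0.128) = 0.358
Q = 0.0189, so δQ = 0.358 × 0.0189 = 0.00678.

0.0189 ± 0.00678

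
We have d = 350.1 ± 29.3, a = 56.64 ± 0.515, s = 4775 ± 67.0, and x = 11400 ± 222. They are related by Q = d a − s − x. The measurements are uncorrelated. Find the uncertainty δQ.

Let p = d·a = 19830. δp/p = √((1·δd/d)² + (1·δa/a)²) = √(0.00700 + 8.27e-05) = 0.0842, so δp = 1670.
Q = p − s − x: δQ = √(δp² + δs² + δx²) = √(2.79e+06 + 4490 + 49300) = 1690

1690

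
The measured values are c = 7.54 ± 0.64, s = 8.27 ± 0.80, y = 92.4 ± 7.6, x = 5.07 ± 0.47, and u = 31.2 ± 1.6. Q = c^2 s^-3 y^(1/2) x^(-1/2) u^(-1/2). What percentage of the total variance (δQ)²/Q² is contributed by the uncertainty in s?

(δQ/Q)² = (2·δc/c)² + (-3·δs/s)² + (½·δy/y)² + (−½·δx/x)² + (−½·δu/u)²
  c term: (2×0.0849)² = 0.0288
  s term: (-3×0.0967)² = 0.0842
  y term: (0.5×0.0823)² = 0.00169
  x term: (-0.5×0.0927)² = 0.00215
  u term: (-0.5×0.0513)² = 0.000657
Total = 0.118. Share from s = 0.0842/0.118 = 0.717.

71.7%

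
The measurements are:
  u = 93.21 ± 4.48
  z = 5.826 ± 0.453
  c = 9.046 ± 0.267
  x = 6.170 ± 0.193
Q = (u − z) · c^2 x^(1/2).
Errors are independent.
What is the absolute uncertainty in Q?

1420

Let w = u − z = 87.38. δw = √(δu² + δz²) = √(20.1 + 0.205) = 4.50, so δw/w = 0.0515.
Q is then a monomial in w, c, x:
δQ/Q = √((δw/w)² + (2·δc/c)² + (½·δx/x)²) = √(0.00266 + 0.00348 + 0.000245) = 0.0799
Q = 17760, so δQ = 0.0799 × 17760 = 1420.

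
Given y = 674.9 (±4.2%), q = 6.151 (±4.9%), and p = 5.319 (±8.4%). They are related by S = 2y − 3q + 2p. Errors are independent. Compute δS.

56.7

Each term contributes (cᵢ δxᵢ)² to (δS)²:
  (2·δy)² = 3210;  (3·δq)² = 0.818;  (2·δp)² = 0.799
δS = √(3220) = 56.7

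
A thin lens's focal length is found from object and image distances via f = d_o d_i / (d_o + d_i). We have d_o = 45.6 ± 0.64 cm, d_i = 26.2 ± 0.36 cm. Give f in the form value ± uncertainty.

16.6 ± 0.168 cm

∂f/∂d_o = (d_i/(d_o+d_i))² = 0.133;  ∂f/∂d_i = (d_o/(d_o+d_i))² = 0.403
δf = √((∂f/∂d_o · δd_o)² + (∂f/∂d_i · δd_i)²) = √(0.00726 + 0.0211) = 0.168 cm
f = 16.6 cm.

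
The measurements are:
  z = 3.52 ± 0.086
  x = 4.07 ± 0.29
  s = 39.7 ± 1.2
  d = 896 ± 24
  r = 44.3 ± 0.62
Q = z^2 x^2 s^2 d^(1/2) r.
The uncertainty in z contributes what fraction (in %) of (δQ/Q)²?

(δQ/Q)² = (2·δz/z)² + (2·δx/x)² + (2·δs/s)² + (½·δd/d)² + (1·δr/r)²
  z term: (2×0.0244)² = 0.00239
  x term: (2×0.0713)² = 0.0203
  s term: (2×0.0302)² = 0.00365
  d term: (0.5×0.0268)² = 0.000179
  r term: (1×0.0140)² = 0.000196
Total = 0.0267. Share from z = 0.00239/0.0267 = 0.0893.

8.93%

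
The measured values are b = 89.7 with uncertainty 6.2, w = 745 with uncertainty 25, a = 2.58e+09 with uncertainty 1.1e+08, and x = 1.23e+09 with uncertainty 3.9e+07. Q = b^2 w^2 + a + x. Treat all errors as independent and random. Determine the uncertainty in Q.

Let p = b^2·w^2 = 4.47e+09. δp/p = √((2·δb/b)² + (2·δw/w)²) = √(0.0191 + 0.00450) = 0.154, so δp = 6.86e+08.
Q = p + a + x: δQ = √(δp² + δa² + δx²) = √(4.71e+17 + 1.21e+16 + 1.52e+15) = 6.96e+08

6.96e+08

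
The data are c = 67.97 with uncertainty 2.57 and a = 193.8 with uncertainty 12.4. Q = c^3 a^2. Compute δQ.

2.02e+09

Q is a product of powers, so relative uncertainties combine in quadrature:
  (3·δc/c)² = (3×0.0378)² = 0.0129;  (2·δa/a)² = (2×0.0640)² = 0.0164
δQ/Q = √(0.0292) = 0.171
Q = 1.179e+10, so δQ = 0.171 × 1.179e+10 = 2.02e+09.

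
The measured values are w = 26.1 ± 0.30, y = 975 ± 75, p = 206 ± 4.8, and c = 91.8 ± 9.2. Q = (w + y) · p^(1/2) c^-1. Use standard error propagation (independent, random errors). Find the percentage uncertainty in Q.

12.6%

Let u = w + y = 1000. δu = √(δw² + δy²) = √(0.0900 + 5620) = 75.0, so δu/u = 0.0749.
Q is then a monomial in u, p, c:
δQ/Q = √((δu/u)² + (½·δp/p)² + (-1·δc/c)²) = √(0.00561 + 0.000136 + 0.0100) = 0.126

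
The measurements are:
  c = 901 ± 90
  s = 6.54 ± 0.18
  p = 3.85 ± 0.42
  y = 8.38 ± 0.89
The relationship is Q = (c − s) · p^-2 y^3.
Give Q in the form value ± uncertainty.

35500 ± 14200

Let u = c − s = 894. δu = √(δc² + δs²) = √(8100 + 0.0324) = 90.0, so δu/u = 0.101.
Q is then a monomial in u, p, y:
δQ/Q = √((δu/u)² + (-2·δp/p)² + (3·δy/y)²) = √(0.0101 + 0.0476 + 0.102) = 0.399
Q = 35500, so δQ = 0.399 × 35500 = 14200.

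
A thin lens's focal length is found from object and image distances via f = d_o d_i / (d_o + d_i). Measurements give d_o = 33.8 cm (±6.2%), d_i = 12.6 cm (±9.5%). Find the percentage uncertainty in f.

∂f/∂d_o = (d_i/(d_o+d_i))² = 0.0737;  ∂f/∂d_i = (d_o/(d_o+d_i))² = 0.531
δf = √((∂f/∂d_o · δd_o)² + (∂f/∂d_i · δd_i)²) = √(0.0239 + 0.403) = 0.654 cm
f = 9.18 cm, so δf/f = 0.654/9.18 = 0.0712.

7.12%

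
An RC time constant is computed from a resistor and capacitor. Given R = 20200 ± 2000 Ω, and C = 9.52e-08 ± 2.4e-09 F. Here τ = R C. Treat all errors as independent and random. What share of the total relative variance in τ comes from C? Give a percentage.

(δτ/τ)² = (1·δR/R)² + (1·δC/C)²
  R term: (1×0.0990)² = 0.00980
  C term: (1×0.0252)² = 0.000636
Total = 0.0104. Share from C = 0.000636/0.0104 = 0.0609.

6.09%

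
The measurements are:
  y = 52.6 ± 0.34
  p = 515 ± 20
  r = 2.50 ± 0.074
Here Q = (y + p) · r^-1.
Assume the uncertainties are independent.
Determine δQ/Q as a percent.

4.60%

Let u = y + p = 568. δu = √(δy² + δp²) = √(0.116 + 400) = 20.0, so δu/u = 0.0352.
Q is then a monomial in u, r:
δQ/Q = √((δu/u)² + (-1·δr/r)²) = √(0.00124 + 0.000876) = 0.0460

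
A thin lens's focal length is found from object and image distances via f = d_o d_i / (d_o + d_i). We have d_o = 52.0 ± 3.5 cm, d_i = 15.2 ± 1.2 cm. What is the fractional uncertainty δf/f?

0.0630

∂f/∂d_o = (d_i/(d_o+d_i))² = 0.0512;  ∂f/∂d_i = (d_o/(d_o+d_i))² = 0.599
δf = √((∂f/∂d_o · δd_o)² + (∂f/∂d_i · δd_i)²) = √(0.0321 + 0.516) = 0.741 cm
f = 11.8 cm, so δf/f = 0.741/11.8 = 0.0630.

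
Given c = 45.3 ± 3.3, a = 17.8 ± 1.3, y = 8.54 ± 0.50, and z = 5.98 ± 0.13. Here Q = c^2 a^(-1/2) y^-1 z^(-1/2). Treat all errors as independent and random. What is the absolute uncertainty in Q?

3.76

Products/powers → add relative errors in quadrature, weighted by exponent:
  (2·δc/c)² = (2×0.0728)² = 0.0212;  (−½·δa/a)² = (-0.5×0.0730)² = 0.00133;  (-1·δy/y)² = (-1×0.0585)² = 0.00343;  (−½·δz/z)² = (-0.5×0.0217)² = 0.000118
δQ/Q = √(0.0261) = 0.162
Q = 23.3, so δQ = 0.162 × 23.3 = 3.76.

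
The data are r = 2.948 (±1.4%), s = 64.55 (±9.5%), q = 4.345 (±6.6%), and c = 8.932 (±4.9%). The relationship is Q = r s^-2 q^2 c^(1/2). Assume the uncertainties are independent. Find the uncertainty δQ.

0.00930

Each factor contributes (exponent × relative error)² to (δQ/Q)²:
  (1·δr/r)² = (1×0.0140)² = 0.000196;  (-2·δs/s)² = (-2×0.0950)² = 0.0361;  (2·δq/q)² = (2×0.0660)² = 0.0174;  (½·δc/c)² = (0.5×0.0490)² = 0.000600
δQ/Q = √(0.0543) = 0.233
Q = 0.03992, so δQ = 0.233 × 0.03992 = 0.00930.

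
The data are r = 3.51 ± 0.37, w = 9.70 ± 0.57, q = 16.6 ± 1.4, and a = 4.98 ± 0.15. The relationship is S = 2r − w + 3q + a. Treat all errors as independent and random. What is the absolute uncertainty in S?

4.31

Sums and differences: (δS)² = Σ (cᵢ δxᵢ)².
  (2·δr)² = 0.548;  (δw)² = 0.325;  (3·δq)² = 17.6;  (δa)² = 0.0225
δS = √(18.5) = 4.31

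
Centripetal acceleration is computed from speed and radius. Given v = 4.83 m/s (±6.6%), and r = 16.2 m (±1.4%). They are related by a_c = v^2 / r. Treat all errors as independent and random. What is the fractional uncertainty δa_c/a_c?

0.133

Each factor contributes (exponent × relative error)² to (δa_c/a_c)²:
  (2·δv/v)² = (2×0.0660)² = 0.0174;  (-1·δr/r)² = (-1×0.0140)² = 0.000196
δa_c/a_c = √(0.0176) = 0.133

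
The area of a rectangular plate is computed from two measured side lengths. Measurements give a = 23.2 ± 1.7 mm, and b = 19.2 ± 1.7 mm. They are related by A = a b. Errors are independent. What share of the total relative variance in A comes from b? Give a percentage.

59.4%

(δA/A)² = (1·δa/a)² + (1·δb/b)²
  a term: (1×0.0733)² = 0.00537
  b term: (1×0.0885)² = 0.00784
Total = 0.0132. Share from b = 0.00784/0.0132 = 0.594.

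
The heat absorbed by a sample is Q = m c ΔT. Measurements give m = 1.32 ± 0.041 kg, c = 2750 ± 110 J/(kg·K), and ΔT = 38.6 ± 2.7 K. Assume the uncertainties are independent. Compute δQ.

Products/powers → add relative errors in quadrature, weighted by exponent:
  (1·δm/m)² = (1×0.0311)² = 0.000965;  (1·δc/c)² = (1×0.0400)² = 0.00160;  (1·δΔT/ΔT)² = (1×0.0699)² = 0.00489
δQ/Q = √(0.00746) = 0.0864
Q = 1.4e+05 J, so δQ = 0.0864 × 1.4e+05 = 12100 J.

12100 J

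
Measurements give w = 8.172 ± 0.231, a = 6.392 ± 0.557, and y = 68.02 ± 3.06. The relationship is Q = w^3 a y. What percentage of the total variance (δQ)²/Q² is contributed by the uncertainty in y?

(δQ/Q)² = (3·δw/w)² + (1·δa/a)² + (1·δy/y)²
  w term: (3×0.0283)² = 0.00719
  a term: (1×0.0871)² = 0.00759
  y term: (1×0.0450)² = 0.00202
Total = 0.0168. Share from y = 0.00202/0.0168 = 0.120.

12.0%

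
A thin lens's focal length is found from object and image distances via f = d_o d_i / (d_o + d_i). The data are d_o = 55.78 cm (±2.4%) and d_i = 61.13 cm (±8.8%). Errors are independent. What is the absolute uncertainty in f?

∂f/∂d_o = (d_i/(d_o+d_i))² = 0.273;  ∂f/∂d_i = (d_o/(d_o+d_i))² = 0.228
δf = √((∂f/∂d_o · δd_o)² + (∂f/∂d_i · δd_i)²) = √(0.134 + 1.50) = 1.28 cm

1.28 cm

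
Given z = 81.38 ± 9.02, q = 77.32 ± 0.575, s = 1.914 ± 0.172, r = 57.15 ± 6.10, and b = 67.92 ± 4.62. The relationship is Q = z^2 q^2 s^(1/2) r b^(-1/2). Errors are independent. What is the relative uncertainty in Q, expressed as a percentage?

25.3%

For a monomial Q ∝ z^2, q^2, s^(1/2), r, b^(-1/2), fractional errors add in quadrature:
  (2·δz/z)² = (2×0.111)² = 0.0491;  (2·δq/q)² = (2×0.00744)² = 0.000221;  (½·δs/s)² = (0.5×0.0899)² = 0.00202;  (1·δr/r)² = (1×0.107)² = 0.0114;  (−½·δb/b)² = (-0.5×0.0680)² = 0.00116
δQ/Q = √(0.0639) = 0.253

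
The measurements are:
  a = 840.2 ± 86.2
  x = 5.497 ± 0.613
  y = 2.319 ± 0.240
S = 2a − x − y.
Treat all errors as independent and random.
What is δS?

Absolute uncertainties add in quadrature for a linear combination:
  (2·δa)² = 29700;  (δx)² = 0.376;  (δy)² = 0.0576
δS = √(29700) = 172

172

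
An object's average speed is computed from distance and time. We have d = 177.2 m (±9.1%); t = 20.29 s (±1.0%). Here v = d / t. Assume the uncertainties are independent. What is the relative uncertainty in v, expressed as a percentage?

9.15%

Relative error in a monomial: (δv/v)² = Σ (nᵢ · δxᵢ/xᵢ)².
  (1·δd/d)² = (1×0.0910)² = 0.00828;  (-1·δt/t)² = (-1×0.0100)² = 0.000100
δv/v = √(0.00838) = 0.0915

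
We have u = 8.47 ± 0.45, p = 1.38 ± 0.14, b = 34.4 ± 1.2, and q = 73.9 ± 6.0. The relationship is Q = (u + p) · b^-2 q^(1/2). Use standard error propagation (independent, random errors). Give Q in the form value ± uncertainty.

Let w = u + p = 9.85. δw = √(δu² + δp²) = √(0.203 + 0.0196) = 0.471, so δw/w = 0.0478.
Q is then a monomial in w, b, q:
δQ/Q = √((δw/w)² + (-2·δb/b)² + (½·δq/q)²) = √(0.00229 + 0.00487 + 0.00165) = 0.0938
Q = 0.0716, so δQ = 0.0938 × 0.0716 = 0.00671.

0.0716 ± 0.00671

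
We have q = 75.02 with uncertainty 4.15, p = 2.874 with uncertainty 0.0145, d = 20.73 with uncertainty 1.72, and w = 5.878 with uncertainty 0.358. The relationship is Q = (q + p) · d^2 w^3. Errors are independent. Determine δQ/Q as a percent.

25.3%

Let u = q + p = 77.89. δu = √(δq² + δp²) = √(17.2 + 0.000210) = 4.15, so δu/u = 0.0533.
Q is then a monomial in u, d, w:
δQ/Q = √((δu/u)² + (2·δd/d)² + (3·δw/w)²) = √(0.00284 + 0.0275 + 0.0334) = 0.253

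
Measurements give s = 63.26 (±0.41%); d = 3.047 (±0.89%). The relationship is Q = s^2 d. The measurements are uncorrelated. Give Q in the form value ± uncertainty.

12190 ± 148

Q is a product of powers, so relative uncertainties combine in quadrature:
  (2·δs/s)² = (2×0.00410)² = 6.72e-05;  (1·δd/d)² = (1×0.00890)² = 7.92e-05
δQ/Q = √(0.000146) = 0.0121
Q = 12190, so δQ = 0.0121 × 12190 = 148.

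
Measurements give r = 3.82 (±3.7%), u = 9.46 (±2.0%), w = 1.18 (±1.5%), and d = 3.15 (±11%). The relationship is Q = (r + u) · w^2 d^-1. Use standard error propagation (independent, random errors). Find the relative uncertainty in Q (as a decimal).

0.115

Let h = r + u = 13.3. δh = √(δr² + δu²) = √(0.0200 + 0.0358) = 0.236, so δh/h = 0.0178.
Q is then a monomial in h, w, d:
δQ/Q = √((δh/h)² + (2·δw/w)² + (-1·δd/d)²) = √(0.000316 + 0.000900 + 0.0121) = 0.115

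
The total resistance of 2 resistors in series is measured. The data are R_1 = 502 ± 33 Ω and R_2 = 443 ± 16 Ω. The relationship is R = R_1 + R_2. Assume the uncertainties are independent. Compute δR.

36.7 Ω

R is a linear combination, so absolute uncertainties add in quadrature:
  (δR_1)² = 1090;  (δR_2)² = 256
δR = √(1340) = 36.7 Ω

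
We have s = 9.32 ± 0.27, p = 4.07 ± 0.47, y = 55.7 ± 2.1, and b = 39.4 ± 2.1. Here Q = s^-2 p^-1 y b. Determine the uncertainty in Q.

Relative error in a monomial: (δQ/Q)² = Σ (nᵢ · δxᵢ/xᵢ)².
  (-2·δs/s)² = (-2×0.0290)² = 0.00336;  (-1·δp/p)² = (-1×0.115)² = 0.0133;  (1·δy/y)² = (1×0.0377)² = 0.00142;  (1·δb/b)² = (1×0.0533)² = 0.00284
δQ/Q = √(0.0210) = 0.145
Q = 6.21, so δQ = 0.145 × 6.21 = 0.899.

0.899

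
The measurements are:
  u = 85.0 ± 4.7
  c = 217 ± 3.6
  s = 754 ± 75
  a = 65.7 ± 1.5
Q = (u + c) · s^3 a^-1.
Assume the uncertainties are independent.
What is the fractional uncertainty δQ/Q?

Let w = u + c = 302. δw = √(δu² + δc²) = √(22.1 + 13.0) = 5.92, so δw/w = 0.0196.
Q is then a monomial in w, s, a:
δQ/Q = √((δw/w)² + (3·δs/s)² + (-1·δa/a)²) = √(0.000384 + 0.0890 + 0.000521) = 0.300

0.300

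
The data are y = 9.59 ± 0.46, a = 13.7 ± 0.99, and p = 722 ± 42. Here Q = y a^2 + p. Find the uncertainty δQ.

Let w = y·a^2 = 1800. δw/w = √((1·δy/y)² + (2·δa/a)²) = √(0.00230 + 0.0209) = 0.152, so δw = 274.
Q = w + p: δQ = √(δw² + δp²) = √(75100 + 1760) = 277

277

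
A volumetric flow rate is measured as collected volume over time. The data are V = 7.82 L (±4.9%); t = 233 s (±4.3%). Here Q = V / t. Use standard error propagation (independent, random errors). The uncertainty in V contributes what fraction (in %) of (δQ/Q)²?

56.5%

(δQ/Q)² = (1·δV/V)² + (-1·δt/t)²
  V term: (1×0.0490)² = 0.00240
  t term: (-1×0.0430)² = 0.00185
Total = 0.00425. Share from V = 0.00240/0.00425 = 0.565.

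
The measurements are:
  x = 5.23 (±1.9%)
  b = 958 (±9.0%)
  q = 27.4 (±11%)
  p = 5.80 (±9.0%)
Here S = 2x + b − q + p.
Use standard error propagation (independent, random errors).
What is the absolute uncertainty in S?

Absolute uncertainties add in quadrature for a linear combination:
  (2·δx)² = 0.0395;  (δb)² = 7430;  (δq)² = 9.08;  (δp)² = 0.272
δS = √(7440) = 86.3

86.3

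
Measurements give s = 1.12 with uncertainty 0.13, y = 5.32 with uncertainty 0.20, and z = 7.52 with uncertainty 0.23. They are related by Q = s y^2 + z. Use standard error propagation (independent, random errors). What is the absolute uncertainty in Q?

Let p = s·y^2 = 31.7. δp/p = √((1·δs/s)² + (2·δy/y)²) = √(0.0135 + 0.00565) = 0.138, so δp = 4.38.
Q = p + z: δQ = √(δp² + δz²) = √(19.2 + 0.0529) = 4.39

4.39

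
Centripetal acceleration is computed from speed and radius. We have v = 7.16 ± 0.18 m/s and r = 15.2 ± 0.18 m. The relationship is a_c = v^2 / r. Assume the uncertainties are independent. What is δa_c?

0.174 m/s^2

For a monomial a_c ∝ v^2, r^-1, fractional errors add in quadrature:
  (2·δv/v)² = (2×0.0251)² = 0.00253;  (-1·δr/r)² = (-1×0.0118)² = 0.000140
δa_c/a_c = √(0.00267) = 0.0517
a_c = 3.37 m/s^2, so δa_c = 0.0517 × 3.37 = 0.174 m/s^2.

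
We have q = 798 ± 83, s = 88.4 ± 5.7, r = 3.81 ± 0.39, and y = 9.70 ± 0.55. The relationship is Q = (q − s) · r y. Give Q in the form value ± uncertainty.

Let u = q − s = 710. δu = √(δq² + δs²) = √(6890 + 32.5) = 83.2, so δu/u = 0.117.
Q is then a monomial in u, r, y:
δQ/Q = √((δu/u)² + (1·δr/r)² + (1·δy/y)²) = √(0.0137 + 0.0105 + 0.00322) = 0.166
Q = 26200, so δQ = 0.166 × 26200 = 4340.

26200 ± 4340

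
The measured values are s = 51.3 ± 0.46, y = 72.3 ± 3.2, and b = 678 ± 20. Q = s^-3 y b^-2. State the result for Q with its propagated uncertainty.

Products/powers → add relative errors in quadrature, weighted by exponent:
  (-3·δs/s)² = (-3×0.00897)² = 0.000724;  (1·δy/y)² = (1×0.0443)² = 0.00196;  (-2·δb/b)² = (-2×0.0295)² = 0.00348
δQ/Q = √(0.00616) = 0.0785
Q = 1.17e-09, so δQ = 0.0785 × 1.17e-09 = 9.15e-11.

(1.17 ± 0.0915) × 10^-9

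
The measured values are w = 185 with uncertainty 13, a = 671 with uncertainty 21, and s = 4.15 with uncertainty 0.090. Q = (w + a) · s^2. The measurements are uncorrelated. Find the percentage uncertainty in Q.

5.21%

Let u = w + a = 856. δu = √(δw² + δa²) = √(169 + 441) = 24.7, so δu/u = 0.0289.
Q is then a monomial in u, s:
δQ/Q = √((δu/u)² + (2·δs/s)²) = √(0.000832 + 0.00188) = 0.0521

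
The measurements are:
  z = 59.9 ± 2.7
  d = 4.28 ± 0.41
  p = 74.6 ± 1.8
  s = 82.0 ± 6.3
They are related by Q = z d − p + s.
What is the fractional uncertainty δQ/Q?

Let w = z·d = 256. δw/w = √((1·δz/z)² + (1·δd/d)²) = √(0.00203 + 0.00918) = 0.106, so δw = 27.1.
Q = w − p + s: δQ = √(δw² + δp² + δs²) = √(737 + 3.24 + 39.7) = 27.9
Q = 264, so δQ/Q = 27.9/264 = 0.106.

0.106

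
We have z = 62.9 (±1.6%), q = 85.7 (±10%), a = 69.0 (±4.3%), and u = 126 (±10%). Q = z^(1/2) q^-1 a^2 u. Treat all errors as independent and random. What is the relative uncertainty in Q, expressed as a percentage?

Products/powers → add relative errors in quadrature, weighted by exponent:
  (½·δz/z)² = (0.5×0.0160)² = 6.4e-05;  (-1·δq/q)² = (-1×0.100)² = 0.0100;  (2·δa/a)² = (2×0.0430)² = 0.00740;  (1·δu/u)² = (1×0.100)² = 0.0100
δQ/Q = √(0.0275) = 0.166

16.6%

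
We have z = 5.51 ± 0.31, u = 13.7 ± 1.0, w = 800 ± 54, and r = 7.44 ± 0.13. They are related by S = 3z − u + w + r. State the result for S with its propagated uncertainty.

810 ± 54.0

Absolute uncertainties add in quadrature for a linear combination:
  (3·δz)² = 0.865;  (δu)² = 1.00;  (δw)² = 2920;  (δr)² = 0.0169
δS = √(2920) = 54.0
S = 810.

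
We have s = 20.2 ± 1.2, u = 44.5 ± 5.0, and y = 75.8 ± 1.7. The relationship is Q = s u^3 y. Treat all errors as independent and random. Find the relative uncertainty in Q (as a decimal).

Products/powers → add relative errors in quadrature, weighted by exponent:
  (1·δs/s)² = (1×0.0594)² = 0.00353;  (3·δu/u)² = (3×0.112)² = 0.114;  (1·δy/y)² = (1×0.0224)² = 0.000503
δQ/Q = √(0.118) = 0.343

0.343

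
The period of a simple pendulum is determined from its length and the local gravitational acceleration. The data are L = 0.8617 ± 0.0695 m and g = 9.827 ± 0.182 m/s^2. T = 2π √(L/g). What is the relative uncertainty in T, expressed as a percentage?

For a monomial T ∝ L^(1/2), g^(-1/2), fractional errors add in quadrature:
  (½·δL/L)² = (0.5×0.0807)² = 0.00163;  (−½·δg/g)² = (-0.5×0.0185)² = 8.58e-05
δT/T = √(0.00171) = 0.0414

4.14%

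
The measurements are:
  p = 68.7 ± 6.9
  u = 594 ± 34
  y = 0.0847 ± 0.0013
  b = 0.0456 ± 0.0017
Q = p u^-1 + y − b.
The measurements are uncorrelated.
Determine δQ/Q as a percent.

Let w = p·u^-1 = 0.116. δw/w = √((1·δp/p)² + (-1·δu/u)²) = √(0.0101 + 0.00328) = 0.116, so δw = 0.0134.
Q = w + y − b: δQ = √(δw² + δy² + δb²) = √(0.000179 + 1.69e-06 + 2.89e-06) = 0.0135
Q = 0.155, so δQ/Q = 0.0135/0.155 = 0.0875.

8.75%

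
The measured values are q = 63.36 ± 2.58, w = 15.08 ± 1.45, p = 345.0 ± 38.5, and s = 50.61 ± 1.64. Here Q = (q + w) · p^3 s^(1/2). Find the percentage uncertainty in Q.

33.7%

Let u = q + w = 78.44. δu = √(δq² + δw²) = √(6.66 + 2.10) = 2.96, so δu/u = 0.0377.
Q is then a monomial in u, p, s:
δQ/Q = √((δu/u)² + (3·δp/p)² + (½·δs/s)²) = √(0.00142 + 0.112 + 0.000263) = 0.337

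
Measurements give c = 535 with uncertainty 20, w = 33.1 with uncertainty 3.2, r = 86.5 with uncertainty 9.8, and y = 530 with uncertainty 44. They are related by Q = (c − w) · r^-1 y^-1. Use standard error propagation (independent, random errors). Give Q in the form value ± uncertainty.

Let u = c − w = 502. δu = √(δc² + δw²) = √(400 + 10.2) = 20.3, so δu/u = 0.0404.
Q is then a monomial in u, r, y:
δQ/Q = √((δu/u)² + (-1·δr/r)² + (-1·δy/y)²) = √(0.00163 + 0.0128 + 0.00689) = 0.146
Q = 0.0109, so δQ = 0.146 × 0.0109 = 0.00160.

0.0109 ± 0.00160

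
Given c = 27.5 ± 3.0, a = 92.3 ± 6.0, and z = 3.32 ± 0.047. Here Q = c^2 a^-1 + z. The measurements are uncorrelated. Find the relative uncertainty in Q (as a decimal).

Let p = c^2·a^-1 = 8.19. δp/p = √((2·δc/c)² + (-1·δa/a)²) = √(0.0476 + 0.00423) = 0.228, so δp = 1.87.
Q = p + z: δQ = √(δp² + δz²) = √(3.48 + 0.00221) = 1.87
Q = 11.5, so δQ/Q = 1.87/11.5 = 0.162.

0.162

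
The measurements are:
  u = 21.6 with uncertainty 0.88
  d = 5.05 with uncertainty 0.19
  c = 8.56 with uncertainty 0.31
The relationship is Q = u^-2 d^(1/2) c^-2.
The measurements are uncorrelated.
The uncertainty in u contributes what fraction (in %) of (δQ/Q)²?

(δQ/Q)² = (-2·δu/u)² + (½·δd/d)² + (-2·δc/c)²
  u term: (-2×0.0407)² = 0.00664
  d term: (0.5×0.0376)² = 0.000354
  c term: (-2×0.0362)² = 0.00525
Total = 0.0122. Share from u = 0.00664/0.0122 = 0.542.

54.2%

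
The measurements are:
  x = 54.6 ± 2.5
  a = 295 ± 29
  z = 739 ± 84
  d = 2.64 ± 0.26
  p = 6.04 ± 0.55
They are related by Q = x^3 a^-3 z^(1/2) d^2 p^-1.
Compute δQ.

0.0786

Relative error in a monomial: (δQ/Q)² = Σ (nᵢ · δxᵢ/xᵢ)².
  (3·δx/x)² = (3×0.0458)² = 0.0189;  (-3·δa/a)² = (-3×0.0983)² = 0.0870;  (½·δz/z)² = (0.5×0.114)² = 0.00323;  (2·δd/d)² = (2×0.0985)² = 0.0388;  (-1·δp/p)² = (-1×0.0911)² = 0.00829
δQ/Q = √(0.156) = 0.395
Q = 0.199, so δQ = 0.395 × 0.199 = 0.0786.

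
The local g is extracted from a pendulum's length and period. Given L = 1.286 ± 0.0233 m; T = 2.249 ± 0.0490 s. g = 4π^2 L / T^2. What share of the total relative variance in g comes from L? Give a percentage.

14.7%

(δg/g)² = (1·δL/L)² + (-2·δT/T)²
  L term: (1×0.0181)² = 0.000328
  T term: (-2×0.0218)² = 0.00190
Total = 0.00223. Share from L = 0.000328/0.00223 = 0.147.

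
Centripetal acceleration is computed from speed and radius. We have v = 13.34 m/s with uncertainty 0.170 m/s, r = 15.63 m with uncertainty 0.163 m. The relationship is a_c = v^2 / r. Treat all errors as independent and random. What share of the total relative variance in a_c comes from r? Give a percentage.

(δa_c/a_c)² = (2·δv/v)² + (-1·δr/r)²
  v term: (2×0.0127)² = 0.000650
  r term: (-1×0.0104)² = 0.000109
Total = 0.000758. Share from r = 0.000109/0.000758 = 0.143.

14.3%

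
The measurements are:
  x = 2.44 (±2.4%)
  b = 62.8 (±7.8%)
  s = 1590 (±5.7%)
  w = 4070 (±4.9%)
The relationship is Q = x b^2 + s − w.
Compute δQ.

1530

Let p = x·b^2 = 9620. δp/p = √((1·δx/x)² + (2·δb/b)²) = √(0.000576 + 0.0243) = 0.158, so δp = 1520.
Q = p + s − w: δQ = √(δp² + δs² + δw²) = √(2.31e+06 + 8210 + 39800) = 1530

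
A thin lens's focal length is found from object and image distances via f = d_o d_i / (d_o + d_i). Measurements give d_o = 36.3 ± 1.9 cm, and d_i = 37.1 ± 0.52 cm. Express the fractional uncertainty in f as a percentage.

∂f/∂d_o = (d_i/(d_o+d_i))² = 0.255;  ∂f/∂d_i = (d_o/(d_o+d_i))² = 0.245
δf = √((∂f/∂d_o · δd_o)² + (∂f/∂d_i · δd_i)²) = √(0.236 + 0.0162) = 0.502 cm
f = 18.3 cm, so δf/f = 0.502/18.3 = 0.0273.

2.73%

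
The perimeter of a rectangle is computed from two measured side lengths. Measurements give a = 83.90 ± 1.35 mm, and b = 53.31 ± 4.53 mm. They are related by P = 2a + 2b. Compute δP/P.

0.0344

Sums and differences: (δP)² = Σ (cᵢ δxᵢ)².
  (2·δa)² = 7.29;  (2·δb)² = 82.1
δP = √(89.4) = 9.45 mm
P = 274.4 mm, so δP/P = 9.45/274.4 = 0.0344.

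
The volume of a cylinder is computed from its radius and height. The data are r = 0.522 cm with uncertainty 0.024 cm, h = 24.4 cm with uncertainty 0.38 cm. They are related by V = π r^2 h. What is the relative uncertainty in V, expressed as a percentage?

Products/powers → add relative errors in quadrature, weighted by exponent:
  (2·δr/r)² = (2×0.0460)² = 0.00846;  (1·δh/h)² = (1×0.0156)² = 0.000243
δV/V = √(0.00870) = 0.0933

9.33%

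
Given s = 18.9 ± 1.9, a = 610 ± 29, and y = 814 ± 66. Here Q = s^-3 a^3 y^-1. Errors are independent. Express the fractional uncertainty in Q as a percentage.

Since Q is a product/quotient, work with relative uncertainties:
  (-3·δs/s)² = (-3×0.101)² = 0.0910;  (3·δa/a)² = (3×0.0475)² = 0.0203;  (-1·δy/y)² = (-1×0.0811)² = 0.00657
δQ/Q = √(0.118) = 0.343

34.3%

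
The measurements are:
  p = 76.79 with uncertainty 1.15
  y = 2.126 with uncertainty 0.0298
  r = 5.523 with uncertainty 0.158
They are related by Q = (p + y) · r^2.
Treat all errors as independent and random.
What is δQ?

142

Let u = p + y = 78.92. δu = √(δp² + δy²) = √(1.32 + 0.000888) = 1.15, so δu/u = 0.0146.
Q is then a monomial in u, r:
δQ/Q = √((δu/u)² + (2·δr/r)²) = √(0.000212 + 0.00327) = 0.0590
Q = 2407, so δQ = 0.0590 × 2407 = 142.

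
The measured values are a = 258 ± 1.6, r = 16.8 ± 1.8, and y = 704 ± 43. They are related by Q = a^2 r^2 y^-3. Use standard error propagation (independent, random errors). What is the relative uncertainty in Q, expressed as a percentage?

28.2%

Q is a product of powers, so relative uncertainties combine in quadrature:
  (2·δa/a)² = (2×0.00620)² = 0.000154;  (2·δr/r)² = (2×0.107)² = 0.0459;  (-3·δy/y)² = (-3×0.0611)² = 0.0336
δQ/Q = √(0.0796) = 0.282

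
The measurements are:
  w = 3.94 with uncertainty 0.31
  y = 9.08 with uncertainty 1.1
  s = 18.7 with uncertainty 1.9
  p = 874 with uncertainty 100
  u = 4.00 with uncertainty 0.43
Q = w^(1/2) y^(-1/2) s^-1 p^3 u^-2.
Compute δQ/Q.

Products/powers → add relative errors in quadrature, weighted by exponent:
  (½·δw/w)² = (0.5×0.0787)² = 0.00155;  (−½·δy/y)² = (-0.5×0.121)² = 0.00367;  (-1·δs/s)² = (-1×0.102)² = 0.0103;  (3·δp/p)² = (3×0.114)² = 0.118;  (-2·δu/u)² = (-2×0.107)² = 0.0462
δQ/Q = √(0.180) = 0.424

0.424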